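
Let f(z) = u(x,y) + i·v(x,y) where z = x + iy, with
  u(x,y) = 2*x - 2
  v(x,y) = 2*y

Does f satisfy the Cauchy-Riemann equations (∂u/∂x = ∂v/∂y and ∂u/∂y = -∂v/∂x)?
∂u/∂x = 2
∂v/∂y = 2
∂u/∂y = 0
∂v/∂x = 0
∂u/∂x = ∂v/∂y and ∂u/∂y = -∂v/∂x hold identically; f is analytic.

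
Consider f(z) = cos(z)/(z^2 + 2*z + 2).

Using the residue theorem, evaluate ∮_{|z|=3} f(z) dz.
By the residue theorem, ∮_C f(z) dz = 2πi · (sum of the residues of f at the poles inside |z| = 3).

The denominator factors as (z + 1 - I)*(z + 1 + I), so the singularities of f are simple poles at z = -1 + I, z = -1 - I.
  |-1 + I|² = 2 < 9 = 3², so this pole is inside the contour.
  |-1 - I|² = 2 < 9 = 3², so this pole is inside the contour.

With P(z) = cos(z) and Q(z) = z^2 + 2*z + 2, each pole is simple, so Res(f, z₀) = P(z₀)/Q'(z₀) with Q'(z) = 2*z + 2.
  Res(f, -1 + I) = P(-1 + I)/Q'(-1 + I) = (cos(1 - I))/(2*I) = -I*cos(1 - I)/2
  Res(f, -1 - I) = P(-1 - I)/Q'(-1 - I) = (cos(1 + I))/(-2*I) = I*cos(1 + I)/2

Sum of residues inside C: -I*cos(1 - I)/2 + I*cos(1 + I)/2
∮_C f(z) dz = 2πi · (-I*cos(1 - I)/2 + I*cos(1 + I)/2) = -pi*cos(1 + I) + pi*cos(1 - I)

Final answer: -pi*cos(1 + I) + pi*cos(1 - I)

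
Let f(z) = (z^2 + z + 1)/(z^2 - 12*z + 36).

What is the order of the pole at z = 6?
2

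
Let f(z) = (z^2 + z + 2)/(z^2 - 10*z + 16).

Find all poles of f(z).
The singularities of f are the zeros of the denominator. Factoring,
  z^2 - 10*z + 16 = (z - 8)*(z - 2)
so the candidates are z = 8, z = 2.

Check the numerator P(z) = z^2 + z + 2 at each one:
  P(8) = 74 ≠ 0, so z = 8 is a (simple) pole.
  P(2) = 8 ≠ 0, so z = 2 is a (simple) pole.

Poles of f: {2, 8}

Final answer: {2, 8}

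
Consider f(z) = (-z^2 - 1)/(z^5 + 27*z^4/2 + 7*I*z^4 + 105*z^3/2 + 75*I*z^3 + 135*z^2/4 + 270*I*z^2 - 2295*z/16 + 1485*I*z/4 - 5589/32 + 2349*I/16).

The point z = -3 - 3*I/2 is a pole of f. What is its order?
Factor the denominator:
  z^5 + 27*z^4/2 + 7*I*z^4 + 105*z^3/2 + 75*I*z^3 + 135*z^2/4 + 270*I*z^2 - 2295*z/16 + 1485*I*z/4 - 5589/32 + 2349*I/16 = (z + 3 + 3*I/2)^4*(z + 3/2 + I)

The numerator P(z) = -z^2 - 1 has P(-3 - 3*I/2) = -31/4 - 9*I ≠ 0, so no factor of (z + 3 + 3*I/2) cancels.
Near z = -3 - 3*I/2 we can therefore write f(z) = g(z)/(z + 3 + 3*I/2)^4 with g analytic at -3 - 3*I/2 and g(-3 - 3*I/2) ≠ 0 (g is the numerator divided by the remaining denominator factors).

Hence z = -3 - 3*I/2 is a pole of order 4.

Final answer: 4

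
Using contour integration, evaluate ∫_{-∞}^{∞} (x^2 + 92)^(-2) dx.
Let f(z) = (z^2 + 92)^(-2). The denominator has no real zeros and deg Q - deg P = 4 ≥ 2, so the integral of f over the upper semicircle |z| = R tends to 0 as R → ∞. Closing the contour in the upper half-plane,
  ∫_{-∞}^{∞} f(x) dx = 2πi · Σ Res(f, z_k)  over the poles with Im z_k > 0.

Zeros of the denominator: z^2 + 92 = 0 gives z = ±2*sqrt(23)*I.
Upper half-plane: z = 2*sqrt(23)*I (a pole of order 2).

Write f(z) = g(z)/(z - 2*sqrt(23)*I)^2 with g(z) = (z + 2*sqrt(23)*I)^(-2). For a double pole, Res(f, z₀) = g'(z₀):
  g'(z) = -2/(z + 2*sqrt(23)*I)^3
  Res(f, 2*sqrt(23)*I) = g'(2*sqrt(23)*I) = -sqrt(23)*I/16928

∫_{-∞}^{∞} f(x) dx = 2πi · (-sqrt(23)*I/16928) = sqrt(23)*pi/8464

Final answer: sqrt(23)*pi/8464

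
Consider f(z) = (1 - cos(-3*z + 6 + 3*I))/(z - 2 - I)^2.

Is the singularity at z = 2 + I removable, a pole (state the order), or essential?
Let u = z - 2 - I. The argument of cos is -3*z + 6 + 3*I = -3u, so
  f = (1 - cos(-3u))/u^2 = ((-3u)^2/2 - (-3u)^4/24 + ...)/u^2 = 9/2 - (27/8)*u^2 + ...
The Laurent expansion about u = 0 has no negative powers; equivalently lim_{z→2 + I} f(z) = 9/2 exists and is finite.
So the singularity is removable.

Final answer: removable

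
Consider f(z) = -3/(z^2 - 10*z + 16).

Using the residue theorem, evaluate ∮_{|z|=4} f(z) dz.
I*pi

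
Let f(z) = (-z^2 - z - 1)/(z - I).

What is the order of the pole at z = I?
Factor the denominator:
  z - I = (z - I)

The numerator P(z) = -z^2 - z - 1 has P(I) = -I ≠ 0, so no factor of (z - I) cancels.
Near z = I we can therefore write f(z) = g(z)/(z - I) with g analytic at I and g(I) ≠ 0 (g is just the numerator).

Hence z = I is a pole of order 1.

Final answer: 1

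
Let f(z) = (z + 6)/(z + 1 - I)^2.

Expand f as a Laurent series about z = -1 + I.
Put w = z - (-1 + I), i.e. z = w - 1 + I. The denominator is w^2, so it suffices to rewrite the numerator in powers of w.

P(z) = z + 6
P(w - 1 + I) = 5 + I + w

Dividing each term by w^2:
  f = (5 + I)/w^2 + 1/w

Substituting back w = z + 1 - I:
  f(z) = (5 + I)/(z + 1 - I)^2 + 1/(z + 1 - I)

The series is finite because the numerator is a polynomial; the negative powers form the principal part, and the coefficient of 1/(z + 1 - I) gives Res(f, -1 + I) = 1.

Final answer: (5 + I)/(z + 1 - I)^2 + 1/(z + 1 - I)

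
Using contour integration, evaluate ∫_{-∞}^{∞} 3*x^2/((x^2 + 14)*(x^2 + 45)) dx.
3*pi*(-sqrt(14) + 3*sqrt(5))/31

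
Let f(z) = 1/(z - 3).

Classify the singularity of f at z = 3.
Write f(z) = g(z)/(z - 3) with g(z) = 1.
g is entire and g(3) = 1 ≠ 0, so no factor of (z - 3) cancels: the Laurent expansion of f about z = 3 starts at the power -1, i.e. lim_{z→z₀} (z - z₀) f(z) = 1 is finite and nonzero.
So z = 3 is a pole of order 1.

Final answer: pole of order 1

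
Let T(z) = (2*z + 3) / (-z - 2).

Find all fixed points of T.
{-3, -1}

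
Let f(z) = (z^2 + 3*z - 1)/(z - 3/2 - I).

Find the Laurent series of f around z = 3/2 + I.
(19/4 + 6*I)/(z - 3/2 - I) + 6 + 2*I + (z - 3/2 - I)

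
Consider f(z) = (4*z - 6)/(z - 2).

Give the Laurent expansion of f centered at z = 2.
2/(z - 2) + 4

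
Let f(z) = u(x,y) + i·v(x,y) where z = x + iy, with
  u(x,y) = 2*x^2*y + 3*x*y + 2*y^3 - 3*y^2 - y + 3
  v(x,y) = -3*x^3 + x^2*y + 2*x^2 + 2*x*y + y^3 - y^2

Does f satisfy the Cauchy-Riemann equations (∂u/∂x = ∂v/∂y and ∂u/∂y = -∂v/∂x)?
∂u/∂x = 4*x*y + 3*y
∂v/∂y = x^2 + 2*x + 3*y^2 - 2*y
∂u/∂y = 2*x^2 + 3*x + 6*y^2 - 6*y - 1
∂v/∂x = -9*x^2 + 2*x*y + 4*x + 2*y
∂u/∂x ≠ ∂v/∂y and ∂u/∂y ≠ -∂v/∂x; the Cauchy-Riemann equations are not satisfied, so f is not analytic.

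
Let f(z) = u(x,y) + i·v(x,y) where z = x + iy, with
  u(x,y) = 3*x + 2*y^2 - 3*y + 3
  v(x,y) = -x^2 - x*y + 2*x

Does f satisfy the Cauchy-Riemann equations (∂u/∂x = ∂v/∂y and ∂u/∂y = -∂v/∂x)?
∂u/∂x = 3
∂v/∂y = -x
∂u/∂y = 4*y - 3
∂v/∂x = -2*x - y + 2
∂u/∂x ≠ ∂v/∂y and ∂u/∂y ≠ -∂v/∂x; the Cauchy-Riemann equations are not satisfied, so f is not analytic.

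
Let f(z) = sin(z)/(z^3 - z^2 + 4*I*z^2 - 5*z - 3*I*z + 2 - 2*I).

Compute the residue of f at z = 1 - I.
Write f(z) = P(z)/Q(z) with P(z) = sin(z) and Q(z) = z^3 - z^2 + 4*I*z^2 - 5*z - 3*I*z + 2 - 2*I.
The denominator factors as Q(z) = (z - 1 + I)*(z + 2*I)*(z + I), so z = 1 - I is a simple zero of Q and P is analytic there; z = 1 - I is therefore a simple pole and
  Res(f, z₀) = P(z₀)/Q'(z₀).

Q'(z) = 3*z^2 - 2*z + 8*I*z - 5 - 3*I, so Q'(1 - I) = 1 + I.
P(1 - I) = sin(1 - I).

Res(f, 1 - I) = (sin(1 - I))/(1 + I) = (1/2 - I/2)*sin(1 - I)

Final answer: (1/2 - I/2)*sin(1 - I)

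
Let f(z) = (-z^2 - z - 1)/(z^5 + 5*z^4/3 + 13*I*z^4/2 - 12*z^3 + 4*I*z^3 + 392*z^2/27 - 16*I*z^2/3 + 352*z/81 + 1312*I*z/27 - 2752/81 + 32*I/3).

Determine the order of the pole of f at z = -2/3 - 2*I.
4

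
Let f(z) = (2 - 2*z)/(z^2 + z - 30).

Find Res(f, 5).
Write f(z) = P(z)/Q(z) with P(z) = 2 - 2*z and Q(z) = z^2 + z - 30.
The denominator factors as Q(z) = (z - 5)*(z + 6), so z = 5 is a simple zero of Q and P is analytic there; z = 5 is therefore a simple pole and
  Res(f, z₀) = P(z₀)/Q'(z₀).

Q'(z) = 2*z + 1, so Q'(5) = 11.
P(5) = -8.

Res(f, 5) = (-8)/(11) = -8/11

Final answer: -8/11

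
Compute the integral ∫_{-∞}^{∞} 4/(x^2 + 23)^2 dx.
2*sqrt(23)*pi/529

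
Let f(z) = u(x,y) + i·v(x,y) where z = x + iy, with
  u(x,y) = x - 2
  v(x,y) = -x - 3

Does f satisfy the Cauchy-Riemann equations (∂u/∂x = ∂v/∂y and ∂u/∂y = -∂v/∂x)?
∂u/∂x = 1
∂v/∂y = 0
∂u/∂y = 0
∂v/∂x = -1
∂u/∂x ≠ ∂v/∂y and ∂u/∂y ≠ -∂v/∂x; the Cauchy-Riemann equations are not satisfied, so f is not analytic.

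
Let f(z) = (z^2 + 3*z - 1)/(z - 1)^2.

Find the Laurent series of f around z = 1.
Put w = z - (1), i.e. z = w + 1. The denominator is w^2, so it suffices to rewrite the numerator in powers of w.

P(z) = z^2 + 3*z - 1
P(w + 1) = 3 + 5*w + w^2

Dividing each term by w^2:
  f = 3/w^2 + 5/w + 1

Substituting back w = z - 1:
  f(z) = 3/(z - 1)^2 + 5/(z - 1) + 1

The series is finite because the numerator is a polynomial; the negative powers form the principal part, and the coefficient of 1/(z - 1) gives Res(f, 1) = 5.

Final answer: 3/(z - 1)^2 + 5/(z - 1) + 1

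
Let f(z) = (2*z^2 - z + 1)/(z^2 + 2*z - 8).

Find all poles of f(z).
The singularities of f are the zeros of the denominator. Factoring,
  z^2 + 2*z - 8 = (z + 4)*(z - 2)
so the candidates are z = -4, z = 2.

Check the numerator P(z) = 2*z^2 - z + 1 at each one:
  P(-4) = 37 ≠ 0, so z = -4 is a (simple) pole.
  P(2) = 7 ≠ 0, so z = 2 is a (simple) pole.

Poles of f: {-4, 2}

Final answer: {-4, 2}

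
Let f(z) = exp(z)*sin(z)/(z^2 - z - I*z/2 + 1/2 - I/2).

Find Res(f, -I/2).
(6/13 + 4*I/13)*exp(-I/2)*sinh(1/2)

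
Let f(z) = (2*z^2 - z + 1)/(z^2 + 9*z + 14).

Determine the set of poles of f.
The singularities of f are the zeros of the denominator. Factoring,
  z^2 + 9*z + 14 = (z + 2)*(z + 7)
so the candidates are z = -2, z = -7.

Check the numerator P(z) = 2*z^2 - z + 1 at each one:
  P(-2) = 11 ≠ 0, so z = -2 is a (simple) pole.
  P(-7) = 106 ≠ 0, so z = -7 is a (simple) pole.

Poles of f: {-7, -2}

Final answer: {-7, -2}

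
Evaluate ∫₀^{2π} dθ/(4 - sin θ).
Call the integral J. The integrand is 2π-periodic and we integrate over a full period, so shifting θ does not change the value (θ → θ + π/2 turns sin θ into cos θ; θ → θ + π flips the sign of the trig term). Hence
  J = ∫₀^{2π} dθ/(4 + cos θ).
Put z = e^{iθ}: then cos θ = (z + 1/z)/2, dθ = dz/(iz), and z runs once counterclockwise around |z| = 1:
  J = ∮_{|z|=1} 1/(4 + (z + 1/z)/2) · dz/(iz) = (2/i) ∮_{|z|=1} dz/(z^2 + 8*z + 1).
The roots of z^2 + 8*z + 1 are z = (-4 ± sqrt(4^2 - 1^2)), with sqrt(15) = sqrt(15); their product is 1, so only z₊ = -4 + sqrt(15) lies inside the unit circle (z₋ = -4 - sqrt(15) lies outside).
z₊ is a simple zero of q(z) = z^2 + 8*z + 1, so Res(1/q, z₊) = 1/q'(z₊) with q'(z) = 2*z + 8; and q'(z₊) = (z₊ - z₋) = 2*sqrt(15).
Therefore J = (2/i) · 2πi · 1/(2*sqrt(15)) = 2*pi/(sqrt(15)) = 2*sqrt(15)*pi/15

Final answer: 2*sqrt(15)*pi/15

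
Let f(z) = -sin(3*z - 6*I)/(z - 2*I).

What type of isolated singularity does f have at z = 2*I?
Let u = z - 2*I. The argument of sin is 3*z - 6*I = 3u, so
  f = -sin(3u)/u = -((3u) - (3u)^3/6 + ...)/u = -3 + (9/2)*u^2 - ...
The Laurent expansion about u = 0 has no negative powers; equivalently lim_{z→2*I} f(z) = -3 exists and is finite.
So the singularity is removable.

Final answer: removable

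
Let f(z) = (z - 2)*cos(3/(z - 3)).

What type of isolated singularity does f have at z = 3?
essential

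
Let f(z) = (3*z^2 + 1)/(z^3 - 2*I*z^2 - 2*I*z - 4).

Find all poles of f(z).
The singularities of f are the zeros of the denominator. Factoring,
  z^3 - 2*I*z^2 - 2*I*z - 4 = (z - 1 - I)*(z - 2*I)*(z + 1 + I)
so the candidates are z = 1 + I, z = 2*I, z = -1 - I.

Check the numerator P(z) = 3*z^2 + 1 at each one:
  P(1 + I) = 1 + 6*I ≠ 0, so z = 1 + I is a (simple) pole.
  P(2*I) = -11 ≠ 0, so z = 2*I is a (simple) pole.
  P(-1 - I) = 1 + 6*I ≠ 0, so z = -1 - I is a (simple) pole.

Poles of f: {-1 - I, 2*I, 1 + I}

Final answer: {-1 - I, 2*I, 1 + I}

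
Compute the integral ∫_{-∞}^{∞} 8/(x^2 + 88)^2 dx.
Let f(z) = 8/(z^2 + 88)^2. The denominator has no real zeros and deg Q - deg P = 4 ≥ 2, so the integral of f over the upper semicircle |z| = R tends to 0 as R → ∞. Closing the contour in the upper half-plane,
  ∫_{-∞}^{∞} f(x) dx = 2πi · Σ Res(f, z_k)  over the poles with Im z_k > 0.

Zeros of the denominator: z^2 + 88 = 0 gives z = ±2*sqrt(22)*I.
Upper half-plane: z = 2*sqrt(22)*I (a pole of order 2).

Write f(z) = g(z)/(z - 2*sqrt(22)*I)^2 with g(z) = 8/(z + 2*sqrt(22)*I)^2. For a double pole, Res(f, z₀) = g'(z₀):
  g'(z) = -16/(z + 2*sqrt(22)*I)^3
  Res(f, 2*sqrt(22)*I) = g'(2*sqrt(22)*I) = -sqrt(22)*I/1936

∫_{-∞}^{∞} f(x) dx = 2πi · (-sqrt(22)*I/1936) = sqrt(22)*pi/968

Final answer: sqrt(22)*pi/968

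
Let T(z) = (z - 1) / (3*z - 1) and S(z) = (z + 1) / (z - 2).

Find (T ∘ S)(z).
3/(2*z + 5)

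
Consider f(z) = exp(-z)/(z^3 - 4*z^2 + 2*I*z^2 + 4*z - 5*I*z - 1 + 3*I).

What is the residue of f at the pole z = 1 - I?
Write f(z) = P(z)/Q(z) with P(z) = exp(-z) and Q(z) = z^3 - 4*z^2 + 2*I*z^2 + 4*z - 5*I*z - 1 + 3*I.
The denominator factors as Q(z) = (z - 1)*(z - 2 + I)*(z - 1 + I), so z = 1 - I is a simple zero of Q and P is analytic there; z = 1 - I is therefore a simple pole and
  Res(f, z₀) = P(z₀)/Q'(z₀).

Q'(z) = 3*z^2 - 8*z + 4*I*z + 4 - 5*I, so Q'(1 - I) = I.
P(1 - I) = exp(-1 + I).

Res(f, 1 - I) = (exp(-1 + I))/(I) = -I*exp(-1 + I)

Final answer: -I*exp(-1 + I)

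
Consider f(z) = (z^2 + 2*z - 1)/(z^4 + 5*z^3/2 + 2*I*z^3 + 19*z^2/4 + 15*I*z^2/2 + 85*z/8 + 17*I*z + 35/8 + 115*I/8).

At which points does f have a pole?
{-2 - I/2, -1 - I/2, -1/2 + 2*I, 1 - 3*I}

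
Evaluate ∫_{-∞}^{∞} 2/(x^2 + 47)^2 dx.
sqrt(47)*pi/2209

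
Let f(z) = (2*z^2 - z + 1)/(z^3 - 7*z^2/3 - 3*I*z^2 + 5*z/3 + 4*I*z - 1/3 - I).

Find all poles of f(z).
{1/3, 1, 1 + 3*I}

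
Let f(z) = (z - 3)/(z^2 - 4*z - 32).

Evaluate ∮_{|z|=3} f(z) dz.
0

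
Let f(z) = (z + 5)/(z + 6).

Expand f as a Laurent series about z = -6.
-1/(z + 6) + 1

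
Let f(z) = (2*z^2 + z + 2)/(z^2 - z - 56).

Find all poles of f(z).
The singularities of f are the zeros of the denominator. Factoring,
  z^2 - z - 56 = (z + 7)*(z - 8)
so the candidates are z = -7, z = 8.

Check the numerator P(z) = 2*z^2 + z + 2 at each one:
  P(-7) = 93 ≠ 0, so z = -7 is a (simple) pole.
  P(8) = 138 ≠ 0, so z = 8 is a (simple) pole.

Poles of f: {-7, 8}

Final answer: {-7, 8}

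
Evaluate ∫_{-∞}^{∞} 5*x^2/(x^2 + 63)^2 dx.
Let f(z) = 5*z^2/(z^2 + 63)^2. The denominator has no real zeros and deg Q - deg P = 2 ≥ 2, so the integral of f over the upper semicircle |z| = R tends to 0 as R → ∞. Closing the contour in the upper half-plane,
  ∫_{-∞}^{∞} f(x) dx = 2πi · Σ Res(f, z_k)  over the poles with Im z_k > 0.

Zeros of the denominator: z^2 + 63 = 0 gives z = ±3*sqrt(7)*I.
Upper half-plane: z = 3*sqrt(7)*I (a pole of order 2).

Write f(z) = g(z)/(z - 3*sqrt(7)*I)^2 with g(z) = 5*z^2/(z + 3*sqrt(7)*I)^2. For a double pole, Res(f, z₀) = g'(z₀):
  g'(z) = 30*sqrt(7)*I*z/(z + 3*sqrt(7)*I)^3
  Res(f, 3*sqrt(7)*I) = g'(3*sqrt(7)*I) = -5*sqrt(7)*I/84

∫_{-∞}^{∞} f(x) dx = 2πi · (-5*sqrt(7)*I/84) = 5*sqrt(7)*pi/42

Final answer: 5*sqrt(7)*pi/42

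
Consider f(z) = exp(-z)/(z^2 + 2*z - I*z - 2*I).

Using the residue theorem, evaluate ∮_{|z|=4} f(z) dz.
pi*(-2/5 - 4*I/5)*exp(2) + pi*(2/5 + 4*I/5)*exp(-I)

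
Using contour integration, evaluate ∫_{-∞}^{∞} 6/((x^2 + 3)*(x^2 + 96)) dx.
pi*(-sqrt(6) + 8*sqrt(3))/372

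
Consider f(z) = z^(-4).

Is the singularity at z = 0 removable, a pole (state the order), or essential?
Write f(z) = g(z)/z^4 with g(z) = 1.
g is entire and g(0) = 1 ≠ 0, so no factor of (z) cancels: the Laurent expansion of f about z = 0 starts at the power -4, i.e. lim_{z→z₀} (z - z₀)^4 f(z) = 1 is finite and nonzero.
So z = 0 is a pole of order 4.

Final answer: pole of order 4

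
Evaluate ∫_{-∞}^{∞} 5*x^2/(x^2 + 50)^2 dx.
Let f(z) = 5*z^2/(z^2 + 50)^2. The denominator has no real zeros and deg Q - deg P = 2 ≥ 2, so the integral of f over the upper semicircle |z| = R tends to 0 as R → ∞. Closing the contour in the upper half-plane,
  ∫_{-∞}^{∞} f(x) dx = 2πi · Σ Res(f, z_k)  over the poles with Im z_k > 0.

Zeros of the denominator: z^2 + 50 = 0 gives z = ±5*sqrt(2)*I.
Upper half-plane: z = 5*sqrt(2)*I (a pole of order 2).

Write f(z) = g(z)/(z - 5*sqrt(2)*I)^2 with g(z) = 5*z^2/(z + 5*sqrt(2)*I)^2. For a double pole, Res(f, z₀) = g'(z₀):
  g'(z) = 50*sqrt(2)*I*z/(z + 5*sqrt(2)*I)^3
  Res(f, 5*sqrt(2)*I) = g'(5*sqrt(2)*I) = -sqrt(2)*I/8

∫_{-∞}^{∞} f(x) dx = 2πi · (-sqrt(2)*I/8) = sqrt(2)*pi/4

Final answer: sqrt(2)*pi/4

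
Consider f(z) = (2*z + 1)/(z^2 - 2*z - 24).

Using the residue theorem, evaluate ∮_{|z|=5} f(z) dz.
7*I*pi/5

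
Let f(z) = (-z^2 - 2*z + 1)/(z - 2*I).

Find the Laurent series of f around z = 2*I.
Put w = z - (2*I), i.e. z = w + 2*I. The denominator is w, so it suffices to rewrite the numerator in powers of w.

P(z) = -z^2 - 2*z + 1
P(w + 2*I) = 5 - 4*I + (-2 - 4*I)*w - w^2

Dividing each term by w:
  f = (5 - 4*I)/w - 2 - 4*I - w

Substituting back w = z - 2*I:
  f(z) = (5 - 4*I)/(z - 2*I) - 2 - 4*I - (z - 2*I)

The series is finite because the numerator is a polynomial; the negative powers form the principal part, and the coefficient of 1/(z - 2*I) gives Res(f, 2*I) = 5 - 4*I.

Final answer: (5 - 4*I)/(z - 2*I) - 2 - 4*I - (z - 2*I)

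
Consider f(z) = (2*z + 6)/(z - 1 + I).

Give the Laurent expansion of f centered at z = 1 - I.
Put w = z - (1 - I), i.e. z = w + 1 - I. The denominator is w, so it suffices to rewrite the numerator in powers of w.

P(z) = 2*z + 6
P(w + 1 - I) = 8 - 2*I + 2*w

Dividing each term by w:
  f = (8 - 2*I)/w + 2

Substituting back w = z - 1 + I:
  f(z) = (8 - 2*I)/(z - 1 + I) + 2

The series is finite because the numerator is a polynomial; the negative powers form the principal part, and the coefficient of 1/(z - 1 + I) gives Res(f, 1 - I) = 8 - 2*I.

Final answer: (8 - 2*I)/(z - 1 + I) + 2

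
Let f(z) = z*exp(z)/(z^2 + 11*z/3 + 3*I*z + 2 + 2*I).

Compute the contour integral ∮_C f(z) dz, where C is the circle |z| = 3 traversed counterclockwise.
pi*(-18/65 - 14*I/65)*exp(-2/3)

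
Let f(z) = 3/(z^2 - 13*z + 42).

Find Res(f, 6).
Write f(z) = P(z)/Q(z) with P(z) = 3 and Q(z) = z^2 - 13*z + 42.
The denominator factors as Q(z) = (z - 7)*(z - 6), so z = 6 is a simple zero of Q and P is analytic there; z = 6 is therefore a simple pole and
  Res(f, z₀) = P(z₀)/Q'(z₀).

Q'(z) = 2*z - 13, so Q'(6) = -1.
P(6) = 3.

Res(f, 6) = (3)/(-1) = -3

Final answer: -3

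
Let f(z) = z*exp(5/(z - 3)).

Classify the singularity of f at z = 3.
Let u = z - 3. Then
  e^(5/u) = Σ_{k≥0} (5)^k/(k!·u^k) = 1 + 5/u + 25/(2*u^2) + 125/(6*u^3) + ...
which has infinitely many negative powers of u, so exp(5/(z - 3)) has an essential singularity at z = 3.
The extra factor z is a nonzero polynomial; if the product had at most a pole at z = 3, dividing by that polynomial would leave exp(5/(z - 3)) with at most a pole too — contradiction. (Equivalently, the product's Laurent series still has infinitely many negative powers.)
So the singularity is essential.

Final answer: essential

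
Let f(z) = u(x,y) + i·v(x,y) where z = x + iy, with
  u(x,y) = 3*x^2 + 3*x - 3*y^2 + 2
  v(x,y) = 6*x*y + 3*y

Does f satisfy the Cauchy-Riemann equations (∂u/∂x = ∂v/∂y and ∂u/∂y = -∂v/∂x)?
∂u/∂x = 6*x + 3
∂v/∂y = 6*x + 3
∂u/∂y = -6*y
∂v/∂x = 6*y
∂u/∂x = ∂v/∂y and ∂u/∂y = -∂v/∂x hold identically; f is analytic.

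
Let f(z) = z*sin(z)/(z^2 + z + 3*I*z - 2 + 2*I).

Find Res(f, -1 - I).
Write f(z) = P(z)/Q(z) with P(z) = z*sin(z) and Q(z) = z^2 + z + 3*I*z - 2 + 2*I.
The denominator factors as Q(z) = (z + 2*I)*(z + 1 + I), so z = -1 - I is a simple zero of Q and P is analytic there; z = -1 - I is therefore a simple pole and
  Res(f, z₀) = P(z₀)/Q'(z₀).

Q'(z) = 2*z + 1 + 3*I, so Q'(-1 - I) = -1 + I.
P(-1 - I) = (1 + I)*sin(1 + I).

Res(f, -1 - I) = ((1 + I)*sin(1 + I))/(-1 + I) = -I*sin(1 + I)

Final answer: -I*sin(1 + I)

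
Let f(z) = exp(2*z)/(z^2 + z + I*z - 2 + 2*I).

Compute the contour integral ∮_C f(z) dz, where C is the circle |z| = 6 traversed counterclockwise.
By the residue theorem, ∮_C f(z) dz = 2πi · (sum of the residues of f at the poles inside |z| = 6).

The denominator factors as (z + 2)*(z - 1 + I), so the singularities of f are simple poles at z = -2, z = 1 - I.
  |-2|² = 4 < 36 = 6², so this pole is inside the contour.
  |1 - I|² = 2 < 36 = 6², so this pole is inside the contour.

With P(z) = exp(2*z) and Q(z) = z^2 + z + I*z - 2 + 2*I, each pole is simple, so Res(f, z₀) = P(z₀)/Q'(z₀) with Q'(z) = 2*z + 1 + I.
  Res(f, -2) = P(-2)/Q'(-2) = (exp(-4))/(-3 + I) = (-3/10 - I/10)*exp(-4)
  Res(f, 1 - I) = P(1 - I)/Q'(1 - I) = (exp(2 - 2*I))/(3 - I) = (3/10 + I/10)*exp(2 - 2*I)

Sum of residues inside C: (3/10 + I/10)*exp(2 - 2*I) + (-3/10 - I/10)*exp(-4)
∮_C f(z) dz = 2πi · ((3/10 + I/10)*exp(2 - 2*I) + (-3/10 - I/10)*exp(-4)) = pi*(-1/5 + 3*I/5)*exp(2 - 2*I) + pi*(1/5 - 3*I/5)*exp(-4)

Final answer: pi*(-1/5 + 3*I/5)*exp(2 - 2*I) + pi*(1/5 - 3*I/5)*exp(-4)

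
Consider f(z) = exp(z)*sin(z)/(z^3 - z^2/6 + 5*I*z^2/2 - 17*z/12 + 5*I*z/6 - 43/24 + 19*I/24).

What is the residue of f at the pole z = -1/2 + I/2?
Write f(z) = P(z)/Q(z) with P(z) = exp(z)*sin(z) and Q(z) = z^3 - z^2/6 + 5*I*z^2/2 - 17*z/12 + 5*I*z/6 - 43/24 + 19*I/24.
The denominator factors as Q(z) = (z + 1/2 - I/2)*(z + 1/3 + 3*I/2)*(z - 1 + 3*I/2), so z = -1/2 + I/2 is a simple zero of Q and P is analytic there; z = -1/2 + I/2 is therefore a simple pole and
  Res(f, z₀) = P(z₀)/Q'(z₀).

Q'(z) = 3*z^2 - z/3 + 5*I*z - 17/12 + 5*I/6, so Q'(-1/2 + I/2) = -15/4 - 10*I/3.
P(-1/2 + I/2) = -exp(-1/2 + I/2)*sin(1/2 - I/2).

Res(f, -1/2 + I/2) = (-exp(-1/2 + I/2)*sin(1/2 - I/2))/(-15/4 - 10*I/3) = (108/725 - 96*I/725)*exp(-1/2 + I/2)*sin(1/2 - I/2)

Final answer: (108/725 - 96*I/725)*exp(-1/2 + I/2)*sin(1/2 - I/2)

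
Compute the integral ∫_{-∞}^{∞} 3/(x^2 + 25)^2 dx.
Let f(z) = 3/(z^2 + 25)^2. The denominator has no real zeros and deg Q - deg P = 4 ≥ 2, so the integral of f over the upper semicircle |z| = R tends to 0 as R → ∞. Closing the contour in the upper half-plane,
  ∫_{-∞}^{∞} f(x) dx = 2πi · Σ Res(f, z_k)  over the poles with Im z_k > 0.

Zeros of the denominator: z^2 + 25 = 0 gives z = ±5*I.
Upper half-plane: z = 5*I (a pole of order 2).

Write f(z) = g(z)/(z - 5*I)^2 with g(z) = 3/(z + 5*I)^2. For a double pole, Res(f, z₀) = g'(z₀):
  g'(z) = -6/(z + 5*I)^3
  Res(f, 5*I) = g'(5*I) = -3*I/500

∫_{-∞}^{∞} f(x) dx = 2πi · (-3*I/500) = 3*pi/250

Final answer: 3*pi/250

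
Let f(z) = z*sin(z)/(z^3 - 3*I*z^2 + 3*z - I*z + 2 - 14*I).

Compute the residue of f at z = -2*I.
Write f(z) = P(z)/Q(z) with P(z) = z*sin(z) and Q(z) = z^3 - 3*I*z^2 + 3*z - I*z + 2 - 14*I.
The denominator factors as Q(z) = (z + 2*I)*(z + 1 - 2*I)*(z - 1 - 3*I), so z = -2*I is a simple zero of Q and P is analytic there; z = -2*I is therefore a simple pole and
  Res(f, z₀) = P(z₀)/Q'(z₀).

Q'(z) = 3*z^2 - 6*I*z + 3 - I, so Q'(-2*I) = -21 - I.
P(-2*I) = -2*sinh(2).

Res(f, -2*I) = (-2*sinh(2))/(-21 - I) = (21/221 - I/221)*sinh(2)

Final answer: (21/221 - I/221)*sinh(2)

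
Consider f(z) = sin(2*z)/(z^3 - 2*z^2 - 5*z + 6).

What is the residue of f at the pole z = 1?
-sin(2)/6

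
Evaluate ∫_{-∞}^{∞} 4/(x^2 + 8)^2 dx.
Let f(z) = 4/(z^2 + 8)^2. The denominator has no real zeros and deg Q - deg P = 4 ≥ 2, so the integral of f over the upper semicircle |z| = R tends to 0 as R → ∞. Closing the contour in the upper half-plane,
  ∫_{-∞}^{∞} f(x) dx = 2πi · Σ Res(f, z_k)  over the poles with Im z_k > 0.

Zeros of the denominator: z^2 + 8 = 0 gives z = ±2*sqrt(2)*I.
Upper half-plane: z = 2*sqrt(2)*I (a pole of order 2).

Write f(z) = g(z)/(z - 2*sqrt(2)*I)^2 with g(z) = 4/(z + 2*sqrt(2)*I)^2. For a double pole, Res(f, z₀) = g'(z₀):
  g'(z) = -8/(z + 2*sqrt(2)*I)^3
  Res(f, 2*sqrt(2)*I) = g'(2*sqrt(2)*I) = -sqrt(2)*I/32

∫_{-∞}^{∞} f(x) dx = 2πi · (-sqrt(2)*I/32) = sqrt(2)*pi/16

Final answer: sqrt(2)*pi/16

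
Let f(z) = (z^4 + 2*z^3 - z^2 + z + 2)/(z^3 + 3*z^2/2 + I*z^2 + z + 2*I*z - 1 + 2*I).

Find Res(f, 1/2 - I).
Write f(z) = P(z)/Q(z) with P(z) = z^4 + 2*z^3 - z^2 + z + 2 and Q(z) = z^3 + 3*z^2/2 + I*z^2 + z + 2*I*z - 1 + 2*I.
The denominator factors as Q(z) = (z + 1 + I)*(z - 1/2 + I)*(z + 1 - I), so z = 1/2 - I is a simple zero of Q and P is analytic there; z = 1/2 - I is therefore a simple pole and
  Res(f, z₀) = P(z₀)/Q'(z₀).

Q'(z) = 3*z^2 + 3*z + 2*I*z + 1 + 2*I, so Q'(1/2 - I) = 9/4 - 3*I.
P(1/2 - I) = 1/16 + 2*I.

Res(f, 1/2 - I) = (1/16 + 2*I)/(9/4 - 3*I) = -5/12 + I/3

Final answer: -5/12 + I/3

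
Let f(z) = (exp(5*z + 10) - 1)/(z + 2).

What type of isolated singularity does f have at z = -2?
removable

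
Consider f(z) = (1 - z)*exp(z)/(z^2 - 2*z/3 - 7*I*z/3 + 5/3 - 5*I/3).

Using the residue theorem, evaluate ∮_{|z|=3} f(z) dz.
By the residue theorem, ∮_C f(z) dz = 2πi · (sum of the residues of f at the poles inside |z| = 3).

The denominator factors as (z + 1/3 + 2*I/3)*(z - 1 - 3*I), so the singularities of f are simple poles at z = -1/3 - 2*I/3, z = 1 + 3*I.
  |-1/3 - 2*I/3|² = 5/9 < 9 = 3², so this pole is inside the contour.
  |1 + 3*I|² = 10 > 9 = 3², so this pole is outside the contour.

With P(z) = (1 - z)*exp(z) and Q(z) = z^2 - 2*z/3 - 7*I*z/3 + 5/3 - 5*I/3, each pole is simple, so Res(f, z₀) = P(z₀)/Q'(z₀) with Q'(z) = 2*z - 2/3 - 7*I/3.
  Res(f, -1/3 - 2*I/3) = P(-1/3 - 2*I/3)/Q'(-1/3 - 2*I/3) = ((4/3 + 2*I/3)*exp(-1/3 - 2*I/3))/(-4/3 - 11*I/3) = (-38/137 + 36*I/137)*exp(-1/3 - 2*I/3)

∮_C f(z) dz = 2πi · ((-38/137 + 36*I/137)*exp(-1/3 - 2*I/3)) = pi*(-72/137 - 76*I/137)*exp(-1/3 - 2*I/3)

Final answer: pi*(-72/137 - 76*I/137)*exp(-1/3 - 2*I/3)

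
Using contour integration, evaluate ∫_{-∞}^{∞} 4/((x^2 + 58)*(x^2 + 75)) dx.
Let f(z) = 4/((z^2 + 58)*(z^2 + 75)). The denominator has no real zeros and deg Q - deg P = 4 ≥ 2, so the integral of f over the upper semicircle |z| = R tends to 0 as R → ∞. Closing the contour in the upper half-plane,
  ∫_{-∞}^{∞} f(x) dx = 2πi · Σ Res(f, z_k)  over the poles with Im z_k > 0.

Zeros of the denominator: z^2 + 75 = 0 gives z = ±5*sqrt(3)*I; z^2 + 58 = 0 gives z = ±sqrt(58)*I.
Upper half-plane: z = 5*sqrt(3)*I, z = sqrt(58)*I (simple).

Each pole is a simple zero of Q(z) = z^4 + 133*z^2 + 4350, so Res(f, z₀) = P(z₀)/Q'(z₀) with P(z) = 4, Q'(z) = 4*z^3 + 266*z:
  Res(f, 5*sqrt(3)*I) = (4)/(-170*sqrt(3)*I) = 2*sqrt(3)*I/255
  Res(f, sqrt(58)*I) = (4)/(34*sqrt(58)*I) = -sqrt(58)*I/493

Sum of residues: I*(-15*sqrt(58) + 58*sqrt(3))/7395
∫_{-∞}^{∞} f(x) dx = 2πi · (I*(-15*sqrt(58) + 58*sqrt(3))/7395) = 2*pi*(-58*sqrt(3) + 15*sqrt(58))/7395

Final answer: 2*pi*(-58*sqrt(3) + 15*sqrt(58))/7395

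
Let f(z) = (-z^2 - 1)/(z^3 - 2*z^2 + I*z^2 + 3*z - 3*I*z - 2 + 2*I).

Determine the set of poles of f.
The singularities of f are the zeros of the denominator. Factoring,
  z^3 - 2*z^2 + I*z^2 + 3*z - 3*I*z - 2 + 2*I = (z - 1)*(z + 2*I)*(z - 1 - I)
so the candidates are z = 1, z = -2*I, z = 1 + I.

Check the numerator P(z) = -z^2 - 1 at each one:
  P(1) = -2 ≠ 0, so z = 1 is a (simple) pole.
  P(-2*I) = 3 ≠ 0, so z = -2*I is a (simple) pole.
  P(1 + I) = -1 - 2*I ≠ 0, so z = 1 + I is a (simple) pole.

Poles of f: {-2*I, 1, 1 + I}

Final answer: {-2*I, 1, 1 + I}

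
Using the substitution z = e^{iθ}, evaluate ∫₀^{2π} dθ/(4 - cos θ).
Call the integral J. The integrand is 2π-periodic and we integrate over a full period, so shifting θ does not change the value (θ → θ + π flips the sign of the trig term). Hence
  J = ∫₀^{2π} dθ/(4 + cos θ).
Put z = e^{iθ}: then cos θ = (z + 1/z)/2, dθ = dz/(iz), and z runs once counterclockwise around |z| = 1:
  J = ∮_{|z|=1} 1/(4 + (z + 1/z)/2) · dz/(iz) = (2/i) ∮_{|z|=1} dz/(z^2 + 8*z + 1).
The roots of z^2 + 8*z + 1 are z = (-4 ± sqrt(4^2 - 1^2)), with sqrt(15) = sqrt(15); their product is 1, so only z₊ = -4 + sqrt(15) lies inside the unit circle (z₋ = -4 - sqrt(15) lies outside).
z₊ is a simple zero of q(z) = z^2 + 8*z + 1, so Res(1/q, z₊) = 1/q'(z₊) with q'(z) = 2*z + 8; and q'(z₊) = (z₊ - z₋) = 2*sqrt(15).
Therefore J = (2/i) · 2πi · 1/(2*sqrt(15)) = 2*pi/(sqrt(15)) = 2*sqrt(15)*pi/15

Final answer: 2*sqrt(15)*pi/15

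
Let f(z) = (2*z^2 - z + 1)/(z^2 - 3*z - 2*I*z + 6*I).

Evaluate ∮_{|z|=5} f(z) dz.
By the residue theorem, ∮_C f(z) dz = 2πi · (sum of the residues of f at the poles inside |z| = 5).

The denominator factors as (z - 3)*(z - 2*I), so the singularities of f are simple poles at z = 3, z = 2*I.
  |3|² = 9 < 25 = 5², so this pole is inside the contour.
  |2*I|² = 4 < 25 = 5², so this pole is inside the contour.

With P(z) = 2*z^2 - z + 1 and Q(z) = z^2 - 3*z - 2*I*z + 6*I, each pole is simple, so Res(f, z₀) = P(z₀)/Q'(z₀) with Q'(z) = 2*z - 3 - 2*I.
  Res(f, 3) = P(3)/Q'(3) = (16)/(3 - 2*I) = 48/13 + 32*I/13
  Res(f, 2*I) = P(2*I)/Q'(2*I) = (-7 - 2*I)/(-3 + 2*I) = 17/13 + 20*I/13

Sum of residues inside C: 5 + 4*I
∮_C f(z) dz = 2πi · (5 + 4*I) = pi*(-8 + 10*I)

Final answer: pi*(-8 + 10*I)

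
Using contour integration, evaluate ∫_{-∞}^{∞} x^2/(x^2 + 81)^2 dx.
Let f(z) = z^2/(z^2 + 81)^2. The denominator has no real zeros and deg Q - deg P = 2 ≥ 2, so the integral of f over the upper semicircle |z| = R tends to 0 as R → ∞. Closing the contour in the upper half-plane,
  ∫_{-∞}^{∞} f(x) dx = 2πi · Σ Res(f, z_k)  over the poles with Im z_k > 0.

Zeros of the denominator: z^2 + 81 = 0 gives z = ±9*I.
Upper half-plane: z = 9*I (a pole of order 2).

Write f(z) = g(z)/(z - 9*I)^2 with g(z) = z^2/(z + 9*I)^2. For a double pole, Res(f, z₀) = g'(z₀):
  g'(z) = 18*I*z/(z + 9*I)^3
  Res(f, 9*I) = g'(9*I) = -I/36

∫_{-∞}^{∞} f(x) dx = 2πi · (-I/36) = pi/18

Final answer: pi/18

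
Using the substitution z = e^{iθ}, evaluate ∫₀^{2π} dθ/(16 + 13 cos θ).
Let J = ∫₀^{2π} dθ/(16 + 13 cos θ).
Put z = e^{iθ}: then cos θ = (z + 1/z)/2, dθ = dz/(iz), and z runs once counterclockwise around |z| = 1:
  J = ∮_{|z|=1} 1/(16 + 13*(z + 1/z)/2) · dz/(iz) = (2/i) ∮_{|z|=1} dz/(13*z^2 + 32*z + 13).
The roots of 13*z^2 + 32*z + 13 are z = (-16 ± sqrt(16^2 - 13^2))/13, with sqrt(87) = sqrt(87); their product is 1, so only z₊ = -16/13 + sqrt(87)/13 lies inside the unit circle (z₋ = -16/13 - sqrt(87)/13 lies outside).
z₊ is a simple zero of q(z) = 13*z^2 + 32*z + 13, so Res(1/q, z₊) = 1/q'(z₊) with q'(z) = 26*z + 32; and q'(z₊) = 13*(z₊ - z₋) = 2*sqrt(87).
Therefore J = (2/i) · 2πi · 1/(2*sqrt(87)) = 2*pi/(sqrt(87)) = 2*sqrt(87)*pi/87

Final answer: 2*sqrt(87)*pi/87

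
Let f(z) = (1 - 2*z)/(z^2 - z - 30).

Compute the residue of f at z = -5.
-1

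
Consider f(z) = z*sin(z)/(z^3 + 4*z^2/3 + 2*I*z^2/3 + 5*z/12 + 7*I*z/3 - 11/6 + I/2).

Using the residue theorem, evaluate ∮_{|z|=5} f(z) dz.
By the residue theorem, ∮_C f(z) dz = 2πi · (sum of the residues of f at the poles inside |z| = 5).

The denominator factors as (z + 3/2 - I)*(z + 1/2 + I)*(z - 2/3 + 2*I/3), so the singularities of f are simple poles at z = -3/2 + I, z = -1/2 - I, z = 2/3 - 2*I/3.
  |-3/2 + I|² = 13/4 < 25 = 5², so this pole is inside the contour.
  |-1/2 - I|² = 5/4 < 25 = 5², so this pole is inside the contour.
  |2/3 - 2*I/3|² = 8/9 < 25 = 5², so this pole is inside the contour.

With P(z) = z*sin(z) and Q(z) = z^3 + 4*z^2/3 + 2*I*z^2/3 + 5*z/12 + 7*I*z/3 - 11/6 + I/2, each pole is simple, so Res(f, z₀) = P(z₀)/Q'(z₀) with Q'(z) = 3*z^2 + 8*z/3 + 4*I*z/3 + 5/12 + 7*I/3.
  Res(f, -3/2 + I) = P(-3/2 + I)/Q'(-3/2 + I) = ((3/2 - I)*sin(3/2 - I))/(-7/6 - 6*I) = (153/1345 + 366*I/1345)*sin(3/2 - I)
  Res(f, -1/2 - I) = P(-1/2 - I)/Q'(-1/2 - I) = ((1/2 + I)*sin(1/2 + I))/(-11/6 + 2*I) = (39/265 - 102*I/265)*sin(1/2 + I)
  Res(f, 2/3 - 2*I/3) = P(2/3 - 2*I/3)/Q'(2/3 - 2*I/3) = ((2/3 - 2*I/3)*sin(2/3 - 2*I/3))/(37/12 - 11*I/9) = (3720/14257 - 1608*I/14257)*sin(2/3 - 2*I/3)

Sum of residues inside C: (3720/14257 - 1608*I/14257)*sin(2/3 - 2*I/3) + (39/265 - 102*I/265)*sin(1/2 + I) + (153/1345 + 366*I/1345)*sin(3/2 - I)
∮_C f(z) dz = 2πi · ((3720/14257 - 1608*I/14257)*sin(2/3 - 2*I/3) + (39/265 - 102*I/265)*sin(1/2 + I) + (153/1345 + 366*I/1345)*sin(3/2 - I)) = pi*(3216/14257 + 7440*I/14257)*sin(2/3 - 2*I/3) + pi*(-732/1345 + 306*I/1345)*sin(3/2 - I) + pi*(204/265 + 78*I/265)*sin(1/2 + I)

Final answer: pi*(3216/14257 + 7440*I/14257)*sin(2/3 - 2*I/3) + pi*(-732/1345 + 306*I/1345)*sin(3/2 - I) + pi*(204/265 + 78*I/265)*sin(1/2 + I)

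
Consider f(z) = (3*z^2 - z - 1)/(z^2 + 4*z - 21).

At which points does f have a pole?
The singularities of f are the zeros of the denominator. Factoring,
  z^2 + 4*z - 21 = (z - 3)*(z + 7)
so the candidates are z = 3, z = -7.

Check the numerator P(z) = 3*z^2 - z - 1 at each one:
  P(3) = 23 ≠ 0, so z = 3 is a (simple) pole.
  P(-7) = 153 ≠ 0, so z = -7 is a (simple) pole.

Poles of f: {-7, 3}

Final answer: {-7, 3}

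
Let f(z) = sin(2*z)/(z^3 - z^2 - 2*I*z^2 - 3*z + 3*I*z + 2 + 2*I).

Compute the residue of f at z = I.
Write f(z) = P(z)/Q(z) with P(z) = sin(2*z) and Q(z) = z^3 - z^2 - 2*I*z^2 - 3*z + 3*I*z + 2 + 2*I.
The denominator factors as Q(z) = (z - 2)*(z + 1 - I)*(z - I), so z = I is a simple zero of Q and P is analytic there; z = I is therefore a simple pole and
  Res(f, z₀) = P(z₀)/Q'(z₀).

Q'(z) = 3*z^2 - 2*z - 4*I*z - 3 + 3*I, so Q'(I) = -2 + I.
P(I) = I*sinh(2).

Res(f, I) = (I*sinh(2))/(-2 + I) = (1/5 - 2*I/5)*sinh(2)

Final answer: (1/5 - 2*I/5)*sinh(2)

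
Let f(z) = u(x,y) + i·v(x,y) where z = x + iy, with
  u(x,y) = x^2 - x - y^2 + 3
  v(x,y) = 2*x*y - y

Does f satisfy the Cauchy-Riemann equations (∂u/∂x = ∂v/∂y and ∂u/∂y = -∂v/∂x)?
∂u/∂x = 2*x - 1
∂v/∂y = 2*x - 1
∂u/∂y = -2*y
∂v/∂x = 2*y
∂u/∂x = ∂v/∂y and ∂u/∂y = -∂v/∂x hold identically; f is analytic.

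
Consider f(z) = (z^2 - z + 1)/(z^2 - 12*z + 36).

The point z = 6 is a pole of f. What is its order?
Factor the denominator:
  z^2 - 12*z + 36 = (z - 6)^2

The numerator P(z) = z^2 - z + 1 has P(6) = 31 ≠ 0, so no factor of (z - 6) cancels.
Near z = 6 we can therefore write f(z) = g(z)/(z - 6)^2 with g analytic at 6 and g(6) ≠ 0 (g is just the numerator).

Hence z = 6 is a pole of order 2.

Final answer: 2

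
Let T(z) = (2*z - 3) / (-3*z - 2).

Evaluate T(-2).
Substitute z = -2:
  numerator:   2*(-2) - 3 = -7
  denominator: -3*(-2) - 2 = 4
T(-2) = (-7)/(4) = -7/4

Final answer: -7/4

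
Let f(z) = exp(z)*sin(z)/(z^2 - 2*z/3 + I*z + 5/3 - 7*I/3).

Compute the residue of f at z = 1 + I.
(12/97 - 27*I/97)*exp(1 + I)*sin(1 + I)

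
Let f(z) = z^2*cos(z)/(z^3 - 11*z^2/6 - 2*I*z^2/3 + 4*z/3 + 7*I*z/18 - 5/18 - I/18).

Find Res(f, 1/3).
Write f(z) = P(z)/Q(z) with P(z) = z^2*cos(z) and Q(z) = z^3 - 11*z^2/6 - 2*I*z^2/3 + 4*z/3 + 7*I*z/18 - 5/18 - I/18.
The denominator factors as Q(z) = (z - 1 - I)*(z - 1/2 + I/3)*(z - 1/3), so z = 1/3 is a simple zero of Q and P is analytic there; z = 1/3 is therefore a simple pole and
  Res(f, z₀) = P(z₀)/Q'(z₀).

Q'(z) = 3*z^2 - 11*z/3 - 4*I*z/3 + 4/3 + 7*I/18, so Q'(1/3) = 4/9 - I/18.
P(1/3) = cos(1/3)/9.

Res(f, 1/3) = (cos(1/3)/9)/(4/9 - I/18) = (16/65 + 2*I/65)*cos(1/3)

Final answer: (16/65 + 2*I/65)*cos(1/3)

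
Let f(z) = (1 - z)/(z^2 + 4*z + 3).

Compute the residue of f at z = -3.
-2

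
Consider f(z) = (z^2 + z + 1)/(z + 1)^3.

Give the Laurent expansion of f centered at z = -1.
Put w = z - (-1), i.e. z = w - 1. The denominator is w^3, so it suffices to rewrite the numerator in powers of w.

P(z) = z^2 + z + 1
P(w - 1) = 1 - w + w^2

Dividing each term by w^3:
  f = 1/w^3 - 1/w^2 + 1/w

Substituting back w = z + 1:
  f(z) = 1/(z + 1)^3 - 1/(z + 1)^2 + 1/(z + 1)

The series is finite because the numerator is a polynomial; the negative powers form the principal part, and the coefficient of 1/(z + 1) gives Res(f, -1) = 1.

Final answer: 1/(z + 1)^3 - 1/(z + 1)^2 + 1/(z + 1)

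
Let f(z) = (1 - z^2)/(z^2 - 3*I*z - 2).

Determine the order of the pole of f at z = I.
Factor the denominator:
  z^2 - 3*I*z - 2 = (z - I)*(z - 2*I)

The numerator P(z) = 1 - z^2 has P(I) = 2 ≠ 0, so no factor of (z - I) cancels.
Near z = I we can therefore write f(z) = g(z)/(z - I) with g analytic at I and g(I) ≠ 0 (g is the numerator divided by the remaining denominator factors).

Hence z = I is a pole of order 1.

Final answer: 1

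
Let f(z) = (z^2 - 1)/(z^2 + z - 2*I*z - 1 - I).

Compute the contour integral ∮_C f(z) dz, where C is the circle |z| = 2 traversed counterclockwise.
By the residue theorem, ∮_C f(z) dz = 2πi · (sum of the residues of f at the poles inside |z| = 2).

The denominator factors as (z - I)*(z + 1 - I), so the singularities of f are simple poles at z = I, z = -1 + I.
  |I|² = 1 < 4 = 2², so this pole is inside the contour.
  |-1 + I|² = 2 < 4 = 2², so this pole is inside the contour.

With P(z) = z^2 - 1 and Q(z) = z^2 + z - 2*I*z - 1 - I, each pole is simple, so Res(f, z₀) = P(z₀)/Q'(z₀) with Q'(z) = 2*z + 1 - 2*I.
  Res(f, I) = P(I)/Q'(I) = (-2)/(1) = -2
  Res(f, -1 + I) = P(-1 + I)/Q'(-1 + I) = (-1 - 2*I)/(-1) = 1 + 2*I

Sum of residues inside C: -1 + 2*I
∮_C f(z) dz = 2πi · (-1 + 2*I) = pi*(-4 - 2*I)

Final answer: pi*(-4 - 2*I)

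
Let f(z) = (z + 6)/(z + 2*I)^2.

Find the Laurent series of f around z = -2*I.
Put w = z - (-2*I), i.e. z = w - 2*I. The denominator is w^2, so it suffices to rewrite the numerator in powers of w.

P(z) = z + 6
P(w - 2*I) = 6 - 2*I + w

Dividing each term by w^2:
  f = (6 - 2*I)/w^2 + 1/w

Substituting back w = z + 2*I:
  f(z) = (6 - 2*I)/(z + 2*I)^2 + 1/(z + 2*I)

The series is finite because the numerator is a polynomial; the negative powers form the principal part, and the coefficient of 1/(z + 2*I) gives Res(f, -2*I) = 1.

Final answer: (6 - 2*I)/(z + 2*I)^2 + 1/(z + 2*I)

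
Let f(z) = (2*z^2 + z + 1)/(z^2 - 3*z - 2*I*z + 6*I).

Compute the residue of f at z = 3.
Write f(z) = P(z)/Q(z) with P(z) = 2*z^2 + z + 1 and Q(z) = z^2 - 3*z - 2*I*z + 6*I.
The denominator factors as Q(z) = (z - 3)*(z - 2*I), so z = 3 is a simple zero of Q and P is analytic there; z = 3 is therefore a simple pole and
  Res(f, z₀) = P(z₀)/Q'(z₀).

Q'(z) = 2*z - 3 - 2*I, so Q'(3) = 3 - 2*I.
P(3) = 22.

Res(f, 3) = (22)/(3 - 2*I) = 66/13 + 44*I/13

Final answer: 66/13 + 44*I/13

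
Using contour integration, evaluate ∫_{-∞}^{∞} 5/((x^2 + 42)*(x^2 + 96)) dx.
5*pi*(-7*sqrt(6) + 4*sqrt(42))/9072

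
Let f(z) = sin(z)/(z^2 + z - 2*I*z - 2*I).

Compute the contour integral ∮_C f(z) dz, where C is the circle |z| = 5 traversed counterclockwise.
By the residue theorem, ∮_C f(z) dz = 2πi · (sum of the residues of f at the poles inside |z| = 5).

The denominator factors as (z - 2*I)*(z + 1), so the singularities of f are simple poles at z = 2*I, z = -1.
  |2*I|² = 4 < 25 = 5², so this pole is inside the contour.
  |-1|² = 1 < 25 = 5², so this pole is inside the contour.

With P(z) = sin(z) and Q(z) = z^2 + z - 2*I*z - 2*I, each pole is simple, so Res(f, z₀) = P(z₀)/Q'(z₀) with Q'(z) = 2*z + 1 - 2*I.
  Res(f, 2*I) = P(2*I)/Q'(2*I) = (I*sinh(2))/(1 + 2*I) = (2/5 + I/5)*sinh(2)
  Res(f, -1) = P(-1)/Q'(-1) = (-sin(1))/(-1 - 2*I) = (1/5 - 2*I/5)*sin(1)

Sum of residues inside C: (1/5 - 2*I/5)*sin(1) + (2/5 + I/5)*sinh(2)
∮_C f(z) dz = 2πi · ((1/5 - 2*I/5)*sin(1) + (2/5 + I/5)*sinh(2)) = pi*(4/5 + 2*I/5)*sin(1) + pi*(-2/5 + 4*I/5)*sinh(2)

Final answer: pi*(4/5 + 2*I/5)*sin(1) + pi*(-2/5 + 4*I/5)*sinh(2)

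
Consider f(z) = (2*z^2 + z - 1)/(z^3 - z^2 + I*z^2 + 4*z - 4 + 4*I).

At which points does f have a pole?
The singularities of f are the zeros of the denominator. Factoring,
  z^3 - z^2 + I*z^2 + 4*z - 4 + 4*I = (z + 2*I)*(z - 1 + I)*(z - 2*I)
so the candidates are z = -2*I, z = 1 - I, z = 2*I.

Check the numerator P(z) = 2*z^2 + z - 1 at each one:
  P(-2*I) = -9 - 2*I ≠ 0, so z = -2*I is a (simple) pole.
  P(1 - I) = -5*I ≠ 0, so z = 1 - I is a (simple) pole.
  P(2*I) = -9 + 2*I ≠ 0, so z = 2*I is a (simple) pole.

Poles of f: {-2*I, 2*I, 1 - I}

Final answer: {-2*I, 2*I, 1 - I}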